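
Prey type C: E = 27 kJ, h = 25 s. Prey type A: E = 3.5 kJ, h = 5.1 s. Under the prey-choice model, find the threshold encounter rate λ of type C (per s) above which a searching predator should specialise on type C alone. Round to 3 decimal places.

At the threshold, the rate on type C alone equals the profitability of type A: λ·27/(1 + λ·25) = 3.5/5.1 = 0.6863.
Rearranging, λ(27 − 0.6863×25) = 0.6863, so λ = 0.6863/9.843 = 0.06972 per s.

0.070 per s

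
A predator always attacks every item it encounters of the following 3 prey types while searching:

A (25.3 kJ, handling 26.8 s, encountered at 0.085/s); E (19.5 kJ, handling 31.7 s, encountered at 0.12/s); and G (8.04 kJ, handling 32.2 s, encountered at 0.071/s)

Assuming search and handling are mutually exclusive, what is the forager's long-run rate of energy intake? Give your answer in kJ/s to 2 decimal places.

R = Σλ_iE_i / (1 + Σλ_ih_i)
Numerator: 0.085×25.3 + 0.12×19.5 + 0.071×8.04 = 5.061
Denominator: 1 + 0.085×26.8 + 0.12×31.7 + 0.071×32.2 = 9.368
R = 5.061/9.368 = 0.5403 kJ/s

0.54 kJ/s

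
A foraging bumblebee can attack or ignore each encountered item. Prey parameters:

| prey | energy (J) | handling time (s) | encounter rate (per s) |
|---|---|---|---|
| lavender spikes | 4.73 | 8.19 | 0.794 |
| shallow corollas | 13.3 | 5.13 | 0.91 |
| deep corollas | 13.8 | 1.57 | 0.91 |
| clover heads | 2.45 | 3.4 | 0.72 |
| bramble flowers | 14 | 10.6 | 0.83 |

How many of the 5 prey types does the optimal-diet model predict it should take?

1

Profitabilities (E/h, J/s): deep corollas 8.79, shallow corollas 2.59, bramble flowers 1.32, clover heads 0.721, lavender spikes 0.578. Add prey in this order while the next type's profitability exceeds the intake rate on those already taken.
Rate on top 1: 5.171. shallow corollas: 2.59 < 5.171 → exclude; stop.
Optimal diet: deep corollas — 1 of 5 types.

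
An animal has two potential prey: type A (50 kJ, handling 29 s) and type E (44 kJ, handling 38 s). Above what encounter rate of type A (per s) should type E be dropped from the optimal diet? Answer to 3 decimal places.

0.071 per s

The zero-one rule: include type E iff E₂/h₂ > λE₁/(1+λh₁). Equality gives the switch point.
λE₁h₂ = E₂ + λE₂h₁ ⇒ λ = E₂/(E₁h₂ − E₂h₁) = 44/(1900 − 1276) = 0.07051 per s.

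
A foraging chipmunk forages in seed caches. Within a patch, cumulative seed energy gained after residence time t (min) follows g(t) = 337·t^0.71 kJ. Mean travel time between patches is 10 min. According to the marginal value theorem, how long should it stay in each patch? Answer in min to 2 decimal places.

24.48 min

Optimal t* satisfies g'(t*) = g(t*)/(T + t*).
g'(t) = 0.71·337·t^-0.29. Setting 0.71·337·t^-0.29 = 337·t^0.71/(10+t) gives 0.71(10+t) = t, so 0.29·t = 0.71×10.
t* = 0.71×10/0.29 = 24.48 min.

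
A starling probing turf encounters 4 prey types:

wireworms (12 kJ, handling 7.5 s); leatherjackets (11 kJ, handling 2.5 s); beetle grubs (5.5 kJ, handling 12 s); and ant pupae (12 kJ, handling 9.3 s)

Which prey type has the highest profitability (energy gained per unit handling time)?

In descending order of E/h:
leatherjackets: 11/2.5 = 4.4 kJ/s
wireworms: 12/7.5 = 1.6 kJ/s
ant pupae: 12/9.3 = 1.29 kJ/s
beetle grubs: 5.5/12 = 0.458 kJ/s

leatherjackets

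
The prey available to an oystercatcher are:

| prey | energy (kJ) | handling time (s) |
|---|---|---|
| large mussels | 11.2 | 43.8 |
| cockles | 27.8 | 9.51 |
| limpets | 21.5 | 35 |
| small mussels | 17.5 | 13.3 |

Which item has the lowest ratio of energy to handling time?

Profitability E/h (kJ/s): large mussels = 11.2/43.8 = 0.256, cockles = 27.8/9.51 = 2.92, limpets = 21.5/35 = 0.614, small mussels = 17.5/13.3 = 1.32.
Ranked: cockles > small mussels > limpets > large mussels.

large mussels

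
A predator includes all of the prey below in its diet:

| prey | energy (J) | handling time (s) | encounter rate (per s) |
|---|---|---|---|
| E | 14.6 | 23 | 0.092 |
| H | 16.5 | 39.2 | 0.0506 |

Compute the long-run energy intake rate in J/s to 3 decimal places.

Energy encountered per unit search time: 0.092×14.6 + 0.0506×16.5 = 2.178 J/s.
Handling time per unit search time: 0.092×23 + 0.0506×39.2 = 4.1.
Rate = 2.178/(1 + 4.1) = 0.4271 J/s.

0.427 J/s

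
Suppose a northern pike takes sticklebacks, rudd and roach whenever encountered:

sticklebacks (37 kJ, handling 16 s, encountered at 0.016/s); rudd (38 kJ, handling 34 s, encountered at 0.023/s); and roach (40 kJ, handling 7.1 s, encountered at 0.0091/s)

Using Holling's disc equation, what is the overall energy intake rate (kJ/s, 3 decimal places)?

0.870 kJ/s

Energy encountered per unit search time: 0.016×37 + 0.023×38 + 0.0091×40 = 1.83 kJ/s.
Handling time per unit search time: 0.016×16 + 0.023×34 + 0.0091×7.1 = 1.103.
Rate = 1.83/(1 + 1.103) = 0.8703 kJ/s.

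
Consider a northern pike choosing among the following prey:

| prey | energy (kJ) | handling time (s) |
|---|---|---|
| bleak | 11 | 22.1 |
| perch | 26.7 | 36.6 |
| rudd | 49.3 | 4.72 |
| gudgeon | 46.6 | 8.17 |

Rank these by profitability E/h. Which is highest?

rudd

Profitability E/h (kJ/s): bleak = 11/22.1 = 0.498, perch = 26.7/36.6 = 0.73, rudd = 49.3/4.72 = 10.4, gudgeon = 46.6/8.17 = 5.7.
Ranked: rudd > gudgeon > perch > bleak.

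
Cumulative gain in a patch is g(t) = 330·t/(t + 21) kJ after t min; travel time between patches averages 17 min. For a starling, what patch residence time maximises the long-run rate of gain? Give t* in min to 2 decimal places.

18.89 min

Optimal t* satisfies g'(t*) = g(t*)/(T + t*).
g'(t) = 330·21/(t + 21)². Setting 330·21/(t+21)² = 330t/[(t+21)(17+t)] gives 21(17+t) = t(t+21), so t² = 21×17 = 357.
t* = √357 = 18.89 min.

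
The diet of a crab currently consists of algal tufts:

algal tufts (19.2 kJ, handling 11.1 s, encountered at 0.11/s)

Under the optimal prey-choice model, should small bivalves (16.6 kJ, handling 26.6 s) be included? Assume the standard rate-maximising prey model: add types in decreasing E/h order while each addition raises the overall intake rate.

No

On algal tufts alone, R = ΣλE/(1+Σλh) = 2.112/2.221 = 0.9509 kJ/s.
Profitability of small bivalves: 16.6/26.6 = 0.6241 kJ/s.
0.6241 < 0.9509, so adding small bivalves would lower the average — exclude it.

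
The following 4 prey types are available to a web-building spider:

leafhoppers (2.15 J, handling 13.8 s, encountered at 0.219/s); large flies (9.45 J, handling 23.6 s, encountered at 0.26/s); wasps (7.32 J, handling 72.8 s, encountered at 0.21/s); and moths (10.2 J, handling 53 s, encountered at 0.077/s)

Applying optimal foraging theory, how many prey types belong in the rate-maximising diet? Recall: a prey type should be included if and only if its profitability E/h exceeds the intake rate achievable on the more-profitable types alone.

1

Rank by E/h (J/s): large flies 0.4, moths 0.192, leafhoppers 0.156, wasps 0.101. Include each in turn until the next type's E/h falls below the running intake rate.
Rate on top 1: 0.3443. moths: 0.192 < 0.3443 → exclude; stop.
Optimal diet: large flies — 1 of 4 types.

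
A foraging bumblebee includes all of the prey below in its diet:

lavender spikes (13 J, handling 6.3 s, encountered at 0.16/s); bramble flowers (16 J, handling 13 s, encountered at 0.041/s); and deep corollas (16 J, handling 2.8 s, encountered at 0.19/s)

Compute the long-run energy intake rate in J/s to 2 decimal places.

R = Σλ_iE_i / (1 + Σλ_ih_i)
Numerator: 0.16×13 + 0.041×16 + 0.19×16 = 5.776
Denominator: 1 + 0.16×6.3 + 0.041×13 + 0.19×2.8 = 3.073
R = 5.776/3.073 = 1.88 J/s

1.88 J/s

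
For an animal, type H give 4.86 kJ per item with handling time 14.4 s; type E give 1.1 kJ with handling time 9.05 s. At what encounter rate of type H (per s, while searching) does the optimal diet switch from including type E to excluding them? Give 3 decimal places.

0.039 per s

At the threshold, the rate on type H alone equals the profitability of type E: λ·4.86/(1 + λ·14.4) = 1.1/9.05 = 0.1215.
Rearranging, λ(4.86 − 0.1215×14.4) = 0.1215, so λ = 0.1215/3.11 = 0.03909 per s.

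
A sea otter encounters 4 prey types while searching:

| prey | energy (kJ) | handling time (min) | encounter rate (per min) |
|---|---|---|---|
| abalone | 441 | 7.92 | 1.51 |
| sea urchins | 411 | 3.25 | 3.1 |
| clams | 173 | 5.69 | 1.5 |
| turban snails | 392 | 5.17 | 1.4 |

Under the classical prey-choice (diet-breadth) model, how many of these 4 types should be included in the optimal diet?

1

Rank by E/h (kJ/min): sea urchins 126, turban snails 75.8, abalone 55.7, clams 30.4. Include each in turn until the next type's E/h falls below the running intake rate.
Rate on top 1: 115. turban snails: 75.8 < 115 → exclude; stop.
Optimal diet: sea urchins — 1 of 4 types.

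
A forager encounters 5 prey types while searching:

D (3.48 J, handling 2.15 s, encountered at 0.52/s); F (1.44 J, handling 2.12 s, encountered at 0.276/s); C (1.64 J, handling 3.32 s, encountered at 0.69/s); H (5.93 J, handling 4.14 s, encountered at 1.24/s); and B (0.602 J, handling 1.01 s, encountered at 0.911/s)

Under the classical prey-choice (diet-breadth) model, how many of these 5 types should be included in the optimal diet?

2

E/h in descending order: D 1.62, H 1.43, F 0.679, B 0.596, C 0.494 J/s. The optimal diet is the largest prefix of this list for which every included type satisfies E_i/h_i > R on the types above it.
Rate on top 1: 0.8544. H: 1.43 > 0.8544 → include.
Rate on top 2: 1.264. F: 0.679 < 1.264 → exclude; stop.
Optimal diet: D, H — 2 of 5 types.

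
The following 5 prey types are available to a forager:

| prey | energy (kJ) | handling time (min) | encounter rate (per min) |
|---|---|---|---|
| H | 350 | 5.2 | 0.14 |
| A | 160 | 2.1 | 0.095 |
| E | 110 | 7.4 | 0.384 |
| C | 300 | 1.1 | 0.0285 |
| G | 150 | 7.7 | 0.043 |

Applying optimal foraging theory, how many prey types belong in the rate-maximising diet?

3

Rank by E/h (kJ/min): C 273, A 76.2, H 67.3, G 19.5, E 14.9. Include each in turn until the next type's E/h falls below the running intake rate.
Rate on top 1: 8.29. A: 76.2 > 8.29 → include.
Rate on top 2: 19.3. H: 67.3 > 19.3 → include.
Rate on top 3: 37.14. G: 19.5 < 37.14 → exclude; stop.
Optimal diet: C, A, H — 3 of 5 types.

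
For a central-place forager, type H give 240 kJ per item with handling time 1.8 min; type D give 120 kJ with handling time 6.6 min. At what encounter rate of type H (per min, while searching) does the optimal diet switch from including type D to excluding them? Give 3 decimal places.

Drop type D once their profitability E₂/h₂ falls below the rate achievable on type H alone: E₂/h₂ = λE₁/(1 + λh₁).
Solve for λ: λE₁h₂ = E₂(1 + λh₁) → λ(E₁h₂ − E₂h₁) = E₂ → λ = E₂/(E₁h₂ − E₂h₁).
λ = 120/(240×6.6 − 120×1.8) = 120/1368 = 0.08772 per min.

0.088 per min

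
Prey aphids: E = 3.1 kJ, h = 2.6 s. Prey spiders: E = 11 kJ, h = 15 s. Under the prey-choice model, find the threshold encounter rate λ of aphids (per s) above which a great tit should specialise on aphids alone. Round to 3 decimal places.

At the threshold, the rate on aphids alone equals the profitability of spiders: λ·3.1/(1 + λ·2.6) = 11/15 = 0.7333.
Rearranging, λ(3.1 − 0.7333×2.6) = 0.7333, so λ = 0.7333/1.193 = 0.6145 per s.

0.615 per s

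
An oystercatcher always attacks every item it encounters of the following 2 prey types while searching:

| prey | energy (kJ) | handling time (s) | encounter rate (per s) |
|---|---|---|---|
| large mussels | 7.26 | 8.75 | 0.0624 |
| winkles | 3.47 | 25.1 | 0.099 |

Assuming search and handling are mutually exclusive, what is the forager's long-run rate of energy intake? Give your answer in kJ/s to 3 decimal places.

0.198 kJ/s

Energy encountered per unit search time: 0.0624×7.26 + 0.099×3.47 = 0.7966 kJ/s.
Handling time per unit search time: 0.0624×8.75 + 0.099×25.1 = 3.031.
Rate = 0.7966/(1 + 3.031) = 0.1976 kJ/s.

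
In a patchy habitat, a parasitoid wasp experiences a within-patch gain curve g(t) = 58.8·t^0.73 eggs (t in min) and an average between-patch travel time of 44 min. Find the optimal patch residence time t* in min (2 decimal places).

Maximise g(t)/(T+t): set derivative to zero → g'(t)(T+t) = g(t).
g'(t) = 0.73·58.8·t^-0.27. Setting 0.73·58.8·t^-0.27 = 58.8·t^0.73/(44+t) gives 0.73(44+t) = t, so 0.27·t = 0.73×44.
t* = 0.73×44/0.27 = 119 min.

118.96 min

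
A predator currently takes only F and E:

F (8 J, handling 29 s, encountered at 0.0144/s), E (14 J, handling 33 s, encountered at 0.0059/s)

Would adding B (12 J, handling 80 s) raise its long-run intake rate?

On F and E alone, R = ΣλE/(1+Σλh) = 0.1978/1.612 = 0.1227 J/s.
B: E/h = 12/80 = 0.15 J/s.
0.15 > 0.1227, so adding B raises the average — include it.

Yes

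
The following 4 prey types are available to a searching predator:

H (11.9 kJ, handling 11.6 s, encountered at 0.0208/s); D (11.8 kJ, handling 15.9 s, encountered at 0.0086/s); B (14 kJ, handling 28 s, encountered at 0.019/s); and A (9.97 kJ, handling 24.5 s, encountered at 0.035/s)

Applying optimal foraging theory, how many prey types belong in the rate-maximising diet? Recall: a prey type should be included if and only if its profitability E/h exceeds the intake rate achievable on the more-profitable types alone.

E/h in descending order: H 1.03, D 0.742, B 0.5, A 0.407 kJ/s. The optimal diet is the largest prefix of this list for which every included type satisfies E_i/h_i > R on the types above it.
Rate on top 1: 0.1994. D: 0.742 > 0.1994 → include.
Rate on top 2: 0.2533. B: 0.5 > 0.2533 → include.
Rate on top 3: 0.322. A: 0.407 > 0.322 → include.
Optimal diet: H, D, B, A — 4 of 4 types.

4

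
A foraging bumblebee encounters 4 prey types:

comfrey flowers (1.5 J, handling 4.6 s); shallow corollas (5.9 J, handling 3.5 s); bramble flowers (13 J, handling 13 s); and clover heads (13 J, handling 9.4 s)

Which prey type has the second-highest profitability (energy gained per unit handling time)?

clover heads

In descending order of E/h:
shallow corollas: 5.9/3.5 = 1.69 J/s
clover heads: 13/9.4 = 1.38 J/s
bramble flowers: 13/13 = 1 J/s
comfrey flowers: 1.5/4.6 = 0.326 J/s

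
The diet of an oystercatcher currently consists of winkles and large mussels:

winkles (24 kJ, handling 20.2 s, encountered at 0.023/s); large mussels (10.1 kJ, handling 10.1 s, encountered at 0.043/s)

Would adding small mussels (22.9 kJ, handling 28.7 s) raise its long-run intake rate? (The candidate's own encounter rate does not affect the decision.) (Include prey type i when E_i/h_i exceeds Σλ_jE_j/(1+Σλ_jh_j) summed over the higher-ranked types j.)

On winkles and large mussels alone, R = ΣλE/(1+Σλh) = 0.9863/1.899 = 0.5194 kJ/s.
Profitability of small mussels: 22.9/28.7 = 0.7979 kJ/s.
0.7979 > 0.5194, so adding small mussels raises the average — include it.

Yes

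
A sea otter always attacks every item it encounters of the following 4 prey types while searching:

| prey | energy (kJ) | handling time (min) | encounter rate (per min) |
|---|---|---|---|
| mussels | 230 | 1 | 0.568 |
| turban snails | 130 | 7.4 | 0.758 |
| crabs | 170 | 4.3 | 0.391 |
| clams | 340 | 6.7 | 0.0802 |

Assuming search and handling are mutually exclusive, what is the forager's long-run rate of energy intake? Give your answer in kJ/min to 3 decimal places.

34.368 kJ/min

Energy encountered per unit search time: 0.568×230 + 0.758×130 + 0.391×170 + 0.0802×340 = 322.9 kJ/min.
Handling time per unit search time: 0.568×1 + 0.758×7.4 + 0.391×4.3 + 0.0802×6.7 = 8.396.
Rate = 322.9/(1 + 8.396) = 34.37 kJ/min.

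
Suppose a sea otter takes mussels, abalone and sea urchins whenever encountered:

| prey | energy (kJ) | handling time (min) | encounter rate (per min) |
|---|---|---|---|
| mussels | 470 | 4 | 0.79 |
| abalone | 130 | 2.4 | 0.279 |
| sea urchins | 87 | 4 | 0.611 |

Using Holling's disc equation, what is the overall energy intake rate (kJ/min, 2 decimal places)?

Energy encountered per unit search time: 0.79×470 + 0.279×130 + 0.611×87 = 460.7 kJ/min.
Handling time per unit search time: 0.79×4 + 0.279×2.4 + 0.611×4 = 6.274.
Rate = 460.7/(1 + 6.274) = 63.34 kJ/min.

63.34 kJ/min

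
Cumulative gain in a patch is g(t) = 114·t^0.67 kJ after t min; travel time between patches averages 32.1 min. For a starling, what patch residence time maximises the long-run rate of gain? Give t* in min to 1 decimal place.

Optimal t* satisfies g'(t*) = g(t*)/(T + t*).
g'(t) = 0.67·114·t^-0.33. Setting 0.67·114·t^-0.33 = 114·t^0.67/(32.1+t) gives 0.67(32.1+t) = t, so 0.33·t = 0.67×32.1.
t* = 0.67×32.1/0.33 = 65.17 min.

65.2 min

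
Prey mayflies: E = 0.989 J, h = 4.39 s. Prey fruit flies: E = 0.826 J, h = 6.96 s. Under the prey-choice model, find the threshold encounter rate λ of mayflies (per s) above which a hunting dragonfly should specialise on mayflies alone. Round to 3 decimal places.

The zero-one rule: include fruit flies iff E₂/h₂ > λE₁/(1+λh₁). Equality gives the switch point.
λE₁h₂ = E₂ + λE₂h₁ ⇒ λ = E₂/(E₁h₂ − E₂h₁) = 0.826/(6.883 − 3.626) = 0.2536 per s.

0.254 per s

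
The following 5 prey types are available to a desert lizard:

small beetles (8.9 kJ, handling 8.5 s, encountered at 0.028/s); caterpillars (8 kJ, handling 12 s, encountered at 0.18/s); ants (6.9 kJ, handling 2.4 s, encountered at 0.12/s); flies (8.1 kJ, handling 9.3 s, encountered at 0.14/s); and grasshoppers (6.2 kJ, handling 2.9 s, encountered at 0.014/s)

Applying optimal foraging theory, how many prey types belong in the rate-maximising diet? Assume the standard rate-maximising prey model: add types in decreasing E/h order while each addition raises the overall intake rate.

4

Profitabilities (E/h, kJ/s): ants 2.88, grasshoppers 2.14, small beetles 1.05, flies 0.871, caterpillars 0.667. Add prey in this order while the next type's profitability exceeds the intake rate on those already taken.
Rate on top 1: 0.6429. grasshoppers: 2.14 > 0.6429 → include.
Rate on top 2: 0.6885. small beetles: 1.05 > 0.6885 → include.
Rate on top 3: 0.743. flies: 0.871 > 0.743 → include.
Rate on top 4: 0.8011. caterpillars: 0.667 < 0.8011 → exclude; stop.
Optimal diet: ants, grasshoppers, small beetles, flies — 4 of 5 types.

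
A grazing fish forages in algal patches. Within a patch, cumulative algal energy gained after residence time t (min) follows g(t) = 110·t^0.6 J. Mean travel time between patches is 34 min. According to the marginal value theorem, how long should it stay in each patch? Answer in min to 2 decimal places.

51.00 min

Optimal t* satisfies g'(t*) = g(t*)/(T + t*).
g'(t) = 0.6·110·t^-0.4. Setting 0.6·110·t^-0.4 = 110·t^0.6/(34+t) gives 0.6(34+t) = t, so 0.40·t = 0.6×34.
t* = 0.6×34/0.40 = 51 min.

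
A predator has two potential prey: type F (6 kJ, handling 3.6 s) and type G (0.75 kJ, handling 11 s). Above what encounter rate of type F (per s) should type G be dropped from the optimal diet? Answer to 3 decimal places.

0.012 per s

Drop type G once their profitability E₂/h₂ falls below the rate achievable on type F alone: E₂/h₂ = λE₁/(1 + λh₁).
Solve for λ: λE₁h₂ = E₂(1 + λh₁) → λ(E₁h₂ − E₂h₁) = E₂ → λ = E₂/(E₁h₂ − E₂h₁).
λ = 0.75/(6×11 − 0.75×3.6) = 0.75/63.3 = 0.01185 per s.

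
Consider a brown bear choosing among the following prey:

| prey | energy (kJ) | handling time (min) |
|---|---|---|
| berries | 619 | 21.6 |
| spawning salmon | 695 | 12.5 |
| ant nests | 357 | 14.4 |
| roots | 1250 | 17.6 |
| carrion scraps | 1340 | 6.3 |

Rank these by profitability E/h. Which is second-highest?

In descending order of E/h:
carrion scraps: 1340/6.3 = 213 kJ/min
roots: 1250/17.6 = 71 kJ/min
spawning salmon: 695/12.5 = 55.6 kJ/min
berries: 619/21.6 = 28.7 kJ/min
ant nests: 357/14.4 = 24.8 kJ/min

roots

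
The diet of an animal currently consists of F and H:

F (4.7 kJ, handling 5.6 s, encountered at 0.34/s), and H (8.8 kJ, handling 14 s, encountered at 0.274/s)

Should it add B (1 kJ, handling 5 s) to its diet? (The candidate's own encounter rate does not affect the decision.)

On F and H alone, R = ΣλE/(1+Σλh) = 4.009/6.74 = 0.5948 kJ/s.
Profitability of B: 1/5 = 0.2 kJ/s.
0.2 < 0.5948, so adding B would lower the average — exclude it.

No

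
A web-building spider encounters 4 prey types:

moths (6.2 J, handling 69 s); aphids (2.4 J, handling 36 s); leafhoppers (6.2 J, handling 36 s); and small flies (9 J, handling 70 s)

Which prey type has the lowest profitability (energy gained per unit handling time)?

In descending order of E/h:
leafhoppers: 6.2/36 = 0.172 J/s
small flies: 9/70 = 0.129 J/s
moths: 6.2/69 = 0.0899 J/s
aphids: 2.4/36 = 0.0667 J/s

aphids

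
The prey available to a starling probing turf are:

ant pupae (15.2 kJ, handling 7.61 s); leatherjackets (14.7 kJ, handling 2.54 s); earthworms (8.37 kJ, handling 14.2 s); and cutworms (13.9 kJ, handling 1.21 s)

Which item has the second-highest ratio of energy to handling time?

leatherjackets

Profitability E/h (kJ/s): ant pupae = 15.2/7.61 = 2, leatherjackets = 14.7/2.54 = 5.79, earthworms = 8.37/14.2 = 0.589, cutworms = 13.9/1.21 = 11.5.
Ranked: cutworms > leatherjackets > ant pupae > earthworms.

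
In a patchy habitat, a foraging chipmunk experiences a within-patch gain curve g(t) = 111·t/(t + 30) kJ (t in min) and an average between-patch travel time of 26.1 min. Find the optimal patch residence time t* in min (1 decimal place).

By the marginal value theorem, leave when the instantaneous gain rate g'(t) equals the habitat-wide average g(t)/(T + t).
g'(t) = 111·30/(t + 30)². Setting 111·30/(t+30)² = 111t/[(t+30)(26.1+t)] gives 30(26.1+t) = t(t+30), so t² = 30×26.1 = 783.
t* = √783 = 27.98 min.

28.0 min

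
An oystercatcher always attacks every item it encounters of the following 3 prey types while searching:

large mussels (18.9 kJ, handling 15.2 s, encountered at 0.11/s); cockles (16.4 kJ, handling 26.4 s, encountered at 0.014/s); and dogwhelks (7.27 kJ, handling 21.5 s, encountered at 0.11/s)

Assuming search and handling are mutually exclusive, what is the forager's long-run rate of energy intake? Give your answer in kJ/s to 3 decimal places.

R = Σλ_iE_i / (1 + Σλ_ih_i)
Numerator: 0.11×18.9 + 0.014×16.4 + 0.11×7.27 = 3.108
Denominator: 1 + 0.11×15.2 + 0.014×26.4 + 0.11×21.5 = 5.407
R = 3.108/5.407 = 0.5749 kJ/s

0.575 kJ/s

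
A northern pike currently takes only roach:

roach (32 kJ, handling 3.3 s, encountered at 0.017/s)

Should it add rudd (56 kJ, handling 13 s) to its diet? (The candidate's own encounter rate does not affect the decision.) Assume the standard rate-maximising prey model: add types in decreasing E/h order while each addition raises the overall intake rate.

Yes

Intake rate on the current diet: R = (0.017×32) / (1 + 0.017×3.3) = 0.544/1.056 = 0.5151 kJ/s.
rudd: E/h = 56/13 = 4.308 kJ/s.
Since 4.308 > R, including rudd increases the long-run rate.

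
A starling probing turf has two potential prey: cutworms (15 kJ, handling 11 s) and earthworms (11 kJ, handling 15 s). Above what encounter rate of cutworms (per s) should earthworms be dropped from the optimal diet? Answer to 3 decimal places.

0.106 per s

At the threshold, the rate on cutworms alone equals the profitability of earthworms: λ·15/(1 + λ·11) = 11/15 = 0.7333.
Rearranging, λ(15 − 0.7333×11) = 0.7333, so λ = 0.7333/6.933 = 0.1058 per s.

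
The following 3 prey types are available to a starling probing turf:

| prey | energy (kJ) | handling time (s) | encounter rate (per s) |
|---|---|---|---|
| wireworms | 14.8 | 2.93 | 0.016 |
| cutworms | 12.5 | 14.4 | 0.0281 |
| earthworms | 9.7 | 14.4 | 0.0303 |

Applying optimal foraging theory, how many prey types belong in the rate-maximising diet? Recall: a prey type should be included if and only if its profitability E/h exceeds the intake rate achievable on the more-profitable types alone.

3

E/h in descending order: wireworms 5.05, cutworms 0.868, earthworms 0.674 kJ/s. The optimal diet is the largest prefix of this list for which every included type satisfies E_i/h_i > R on the types above it.
Rate on top 1: 0.2262. cutworms: 0.868 > 0.2262 → include.
Rate on top 2: 0.4051. earthworms: 0.674 > 0.4051 → include.
Optimal diet: wireworms, cutworms, earthworms — 3 of 3 types.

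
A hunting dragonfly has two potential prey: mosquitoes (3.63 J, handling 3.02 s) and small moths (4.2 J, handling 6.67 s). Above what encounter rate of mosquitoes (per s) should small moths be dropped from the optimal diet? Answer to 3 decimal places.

Drop small moths once their profitability E₂/h₂ falls below the rate achievable on mosquitoes alone: E₂/h₂ = λE₁/(1 + λh₁).
Solve for λ: λE₁h₂ = E₂(1 + λh₁) → λ(E₁h₂ − E₂h₁) = E₂ → λ = E₂/(E₁h₂ − E₂h₁).
λ = 4.2/(3.63×6.67 − 4.2×3.02) = 4.2/11.53 = 0.3643 per s.

0.364 per s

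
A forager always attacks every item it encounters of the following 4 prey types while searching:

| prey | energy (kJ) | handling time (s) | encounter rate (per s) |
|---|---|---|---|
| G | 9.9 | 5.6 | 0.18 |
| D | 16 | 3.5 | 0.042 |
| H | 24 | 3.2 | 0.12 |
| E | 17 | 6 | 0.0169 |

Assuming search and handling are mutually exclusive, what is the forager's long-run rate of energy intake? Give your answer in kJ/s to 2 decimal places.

2.13 kJ/s

Energy encountered per unit search time: 0.18×9.9 + 0.042×16 + 0.12×24 + 0.0169×17 = 5.621 kJ/s.
Handling time per unit search time: 0.18×5.6 + 0.042×3.5 + 0.12×3.2 + 0.0169×6 = 1.64.
Rate = 5.621/(1 + 1.64) = 2.129 kJ/s.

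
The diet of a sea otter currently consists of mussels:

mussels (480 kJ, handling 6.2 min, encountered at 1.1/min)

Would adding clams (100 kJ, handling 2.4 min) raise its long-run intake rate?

No

On mussels alone, R = ΣλE/(1+Σλh) = 528/7.82 = 67.52 kJ/min.
Profitability of clams: 100/2.4 = 41.67 kJ/min.
Since 41.67 < R, time spent handling clams is better spent searching.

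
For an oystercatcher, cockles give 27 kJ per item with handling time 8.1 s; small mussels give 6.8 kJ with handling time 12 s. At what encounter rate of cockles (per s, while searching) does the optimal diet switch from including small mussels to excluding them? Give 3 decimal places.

0.025 per s

At the threshold, the rate on cockles alone equals the profitability of small mussels: λ·27/(1 + λ·8.1) = 6.8/12 = 0.5667.
Rearranging, λ(27 − 0.5667×8.1) = 0.5667, so λ = 0.5667/22.41 = 0.02529 per s.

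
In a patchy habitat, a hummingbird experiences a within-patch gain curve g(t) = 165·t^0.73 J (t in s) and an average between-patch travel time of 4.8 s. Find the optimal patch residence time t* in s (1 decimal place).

13.0 s

Optimal t* satisfies g'(t*) = g(t*)/(T + t*).
g'(t) = 0.73·165·t^-0.27. Setting 0.73·165·t^-0.27 = 165·t^0.73/(4.8+t) gives 0.73(4.8+t) = t, so 0.27·t = 0.73×4.8.
t* = 0.73×4.8/0.27 = 12.98 s.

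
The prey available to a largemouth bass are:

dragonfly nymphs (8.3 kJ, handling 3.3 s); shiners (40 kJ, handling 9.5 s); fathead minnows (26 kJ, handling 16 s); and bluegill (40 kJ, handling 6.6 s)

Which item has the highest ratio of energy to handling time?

Profitability E/h (kJ/s): dragonfly nymphs = 8.3/3.3 = 2.52, shiners = 40/9.5 = 4.21, fathead minnows = 26/16 = 1.62, bluegill = 40/6.6 = 6.06.
Ranked: bluegill > shiners > dragonfly nymphs > fathead minnows.

bluegill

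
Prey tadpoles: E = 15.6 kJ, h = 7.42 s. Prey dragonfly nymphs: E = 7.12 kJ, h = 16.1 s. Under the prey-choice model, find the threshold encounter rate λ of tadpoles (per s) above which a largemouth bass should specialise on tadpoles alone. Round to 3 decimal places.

Drop dragonfly nymphs once their profitability E₂/h₂ falls below the rate achievable on tadpoles alone: E₂/h₂ = λE₁/(1 + λh₁).
Solve for λ: λE₁h₂ = E₂(1 + λh₁) → λ(E₁h₂ − E₂h₁) = E₂ → λ = E₂/(E₁h₂ − E₂h₁).
λ = 7.12/(15.6×16.1 − 7.12×7.42) = 7.12/198.3 = 0.0359 per s.

0.036 per s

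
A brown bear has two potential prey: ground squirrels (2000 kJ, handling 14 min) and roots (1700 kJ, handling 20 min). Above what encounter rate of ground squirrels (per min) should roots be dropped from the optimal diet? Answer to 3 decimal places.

The zero-one rule: include roots iff E₂/h₂ > λE₁/(1+λh₁). Equality gives the switch point.
λE₁h₂ = E₂ + λE₂h₁ ⇒ λ = E₂/(E₁h₂ − E₂h₁) = 1700/(4e+04 − 2.38e+04) = 0.1049 per min.

0.105 per min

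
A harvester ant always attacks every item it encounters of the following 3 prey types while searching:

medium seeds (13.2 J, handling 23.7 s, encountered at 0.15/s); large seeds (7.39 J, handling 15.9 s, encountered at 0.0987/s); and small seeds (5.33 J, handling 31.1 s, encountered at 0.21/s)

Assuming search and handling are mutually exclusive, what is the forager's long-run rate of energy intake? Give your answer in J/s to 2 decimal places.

0.30 J/s

Energy encountered per unit search time: 0.15×13.2 + 0.0987×7.39 + 0.21×5.33 = 3.829 J/s.
Handling time per unit search time: 0.15×23.7 + 0.0987×15.9 + 0.21×31.1 = 11.66.
Rate = 3.829/(1 + 11.66) = 0.3025 J/s.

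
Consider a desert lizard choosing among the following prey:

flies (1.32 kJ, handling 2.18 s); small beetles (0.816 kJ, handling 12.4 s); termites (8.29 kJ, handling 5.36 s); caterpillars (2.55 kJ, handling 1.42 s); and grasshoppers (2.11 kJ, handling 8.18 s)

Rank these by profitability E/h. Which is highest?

Profitability E/h (kJ/s): flies = 1.32/2.18 = 0.606, small beetles = 0.816/12.4 = 0.0658, termites = 8.29/5.36 = 1.55, caterpillars = 2.55/1.42 = 1.8, grasshoppers = 2.11/8.18 = 0.258.
Ranked: caterpillars > termites > flies > grasshoppers > small beetles.

caterpillars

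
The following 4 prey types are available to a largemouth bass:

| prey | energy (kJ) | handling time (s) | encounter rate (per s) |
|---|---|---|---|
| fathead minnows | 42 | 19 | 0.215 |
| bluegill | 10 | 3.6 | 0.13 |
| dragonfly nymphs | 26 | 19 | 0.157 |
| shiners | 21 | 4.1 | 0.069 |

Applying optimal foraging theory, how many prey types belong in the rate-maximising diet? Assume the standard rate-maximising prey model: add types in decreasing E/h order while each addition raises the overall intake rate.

3

Profitabilities (E/h, kJ/s): shiners 5.12, bluegill 2.78, fathead minnows 2.21, dragonfly nymphs 1.37. Add prey in this order while the next type's profitability exceeds the intake rate on those already taken.
Rate on top 1: 1.129. bluegill: 2.78 > 1.129 → include.
Rate on top 2: 1.57. fathead minnows: 2.21 > 1.57 → include.
Rate on top 3: 2.018. dragonfly nymphs: 1.37 < 2.018 → exclude; stop.
Optimal diet: shiners, bluegill, fathead minnows — 3 of 4 types.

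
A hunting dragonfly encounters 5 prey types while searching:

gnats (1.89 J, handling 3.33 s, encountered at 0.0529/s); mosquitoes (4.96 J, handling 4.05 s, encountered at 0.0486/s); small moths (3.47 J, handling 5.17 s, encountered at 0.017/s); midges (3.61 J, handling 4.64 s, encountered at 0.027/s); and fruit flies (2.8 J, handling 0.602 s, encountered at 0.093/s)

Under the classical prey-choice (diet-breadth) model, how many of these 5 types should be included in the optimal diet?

Rank by E/h (J/s): fruit flies 4.65, mosquitoes 1.22, midges 0.778, small moths 0.671, gnats 0.568. Include each in turn until the next type's E/h falls below the running intake rate.
Rate on top 1: 0.2466. mosquitoes: 1.22 > 0.2466 → include.
Rate on top 2: 0.4003. midges: 0.778 > 0.4003 → include.
Rate on top 3: 0.4346. small moths: 0.671 > 0.4346 → include.
Rate on top 4: 0.4488. gnats: 0.568 > 0.4488 → include.
Optimal diet: fruit flies, mosquitoes, midges, small moths, gnats — 5 of 5 types.

5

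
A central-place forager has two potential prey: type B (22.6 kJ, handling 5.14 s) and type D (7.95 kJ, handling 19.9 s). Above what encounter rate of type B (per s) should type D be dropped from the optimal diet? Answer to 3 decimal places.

0.019 per s

The zero-one rule: include type D iff E₂/h₂ > λE₁/(1+λh₁). Equality gives the switch point.
λE₁h₂ = E₂ + λE₂h₁ ⇒ λ = E₂/(E₁h₂ − E₂h₁) = 7.95/(449.7 − 40.86) = 0.01944 per s.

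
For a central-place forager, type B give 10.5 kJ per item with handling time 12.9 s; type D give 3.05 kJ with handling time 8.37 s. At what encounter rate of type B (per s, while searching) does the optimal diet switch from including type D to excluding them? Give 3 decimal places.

0.063 per s

Drop type D once their profitability E₂/h₂ falls below the rate achievable on type B alone: E₂/h₂ = λE₁/(1 + λh₁).
Solve for λ: λE₁h₂ = E₂(1 + λh₁) → λ(E₁h₂ − E₂h₁) = E₂ → λ = E₂/(E₁h₂ − E₂h₁).
λ = 3.05/(10.5×8.37 − 3.05×12.9) = 3.05/48.54 = 0.06283 per s.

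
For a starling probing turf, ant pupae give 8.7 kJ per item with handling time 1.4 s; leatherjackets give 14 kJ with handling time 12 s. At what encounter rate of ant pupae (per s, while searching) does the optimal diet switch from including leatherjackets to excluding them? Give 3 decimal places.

0.165 per s

Drop leatherjackets once their profitability E₂/h₂ falls below the rate achievable on ant pupae alone: E₂/h₂ = λE₁/(1 + λh₁).
Solve for λ: λE₁h₂ = E₂(1 + λh₁) → λ(E₁h₂ − E₂h₁) = E₂ → λ = E₂/(E₁h₂ − E₂h₁).
λ = 14/(8.7×12 − 14×1.4) = 14/84.8 = 0.1651 per s.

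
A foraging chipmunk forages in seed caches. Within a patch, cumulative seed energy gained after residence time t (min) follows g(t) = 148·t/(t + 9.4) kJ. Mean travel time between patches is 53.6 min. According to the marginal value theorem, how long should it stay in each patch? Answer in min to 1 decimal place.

22.4 min

Maximise g(t)/(T+t): set derivative to zero → g'(t)(T+t) = g(t).
g'(t) = 148·9.4/(t + 9.4)². Setting 148·9.4/(t+9.4)² = 148t/[(t+9.4)(53.6+t)] gives 9.4(53.6+t) = t(t+9.4), so t² = 9.4×53.6 = 503.8.
t* = √503.8 = 22.45 min.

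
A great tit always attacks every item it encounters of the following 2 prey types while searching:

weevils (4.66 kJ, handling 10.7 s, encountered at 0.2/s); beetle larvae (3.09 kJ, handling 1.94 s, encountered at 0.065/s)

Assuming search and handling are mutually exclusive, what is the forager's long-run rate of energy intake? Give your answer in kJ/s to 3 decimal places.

Energy encountered per unit search time: 0.2×4.66 + 0.065×3.09 = 1.133 kJ/s.
Handling time per unit search time: 0.2×10.7 + 0.065×1.94 = 2.266.
Rate = 1.133/(1 + 2.266) = 0.3469 kJ/s.

0.347 kJ/s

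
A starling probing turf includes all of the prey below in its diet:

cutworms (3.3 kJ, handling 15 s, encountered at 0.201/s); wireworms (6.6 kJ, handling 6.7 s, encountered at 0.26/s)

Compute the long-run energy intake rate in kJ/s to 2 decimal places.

0.41 kJ/s

R = Σλ_iE_i / (1 + Σλ_ih_i)
Numerator: 0.201×3.3 + 0.26×6.6 = 2.379
Denominator: 1 + 0.201×15 + 0.26×6.7 = 5.757
R = 2.379/5.757 = 0.4133 kJ/s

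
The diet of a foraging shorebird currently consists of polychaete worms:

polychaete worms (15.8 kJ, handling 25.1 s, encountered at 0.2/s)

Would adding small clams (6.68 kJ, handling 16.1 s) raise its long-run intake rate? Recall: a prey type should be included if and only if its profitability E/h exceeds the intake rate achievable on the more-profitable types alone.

On polychaete worms alone, R = ΣλE/(1+Σλh) = 3.16/6.02 = 0.5249 kJ/s.
small clams: E/h = 6.68/16.1 = 0.4149 kJ/s.
Since 0.4149 < R, time spent handling small clams is better spent searching.

No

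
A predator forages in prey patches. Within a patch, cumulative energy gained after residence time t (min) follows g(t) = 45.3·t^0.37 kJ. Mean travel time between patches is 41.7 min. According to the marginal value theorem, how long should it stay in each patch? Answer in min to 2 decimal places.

24.49 min

Optimal t* satisfies g'(t*) = g(t*)/(T + t*).
g'(t) = 0.37·45.3·t^-0.63. Setting 0.37·45.3·t^-0.63 = 45.3·t^0.37/(41.7+t) gives 0.37(41.7+t) = t, so 0.63·t = 0.37×41.7.
t* = 0.37×41.7/0.63 = 24.49 min.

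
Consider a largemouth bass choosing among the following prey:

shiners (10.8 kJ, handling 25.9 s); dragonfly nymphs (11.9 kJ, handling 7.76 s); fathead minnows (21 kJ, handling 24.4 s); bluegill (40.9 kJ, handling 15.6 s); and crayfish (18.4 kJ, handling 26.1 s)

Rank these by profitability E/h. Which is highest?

Profitability E/h (kJ/s): shiners = 10.8/25.9 = 0.417, dragonfly nymphs = 11.9/7.76 = 1.53, fathead minnows = 21/24.4 = 0.861, bluegill = 40.9/15.6 = 2.62, crayfish = 18.4/26.1 = 0.705.
Ranked: bluegill > dragonfly nymphs > fathead minnows > crayfish > shiners.

bluegill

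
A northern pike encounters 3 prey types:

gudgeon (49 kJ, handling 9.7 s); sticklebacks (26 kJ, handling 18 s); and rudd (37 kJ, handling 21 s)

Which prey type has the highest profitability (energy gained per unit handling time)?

gudgeon

In descending order of E/h:
gudgeon: 49/9.7 = 5.05 kJ/s
rudd: 37/21 = 1.76 kJ/s
sticklebacks: 26/18 = 1.44 kJ/s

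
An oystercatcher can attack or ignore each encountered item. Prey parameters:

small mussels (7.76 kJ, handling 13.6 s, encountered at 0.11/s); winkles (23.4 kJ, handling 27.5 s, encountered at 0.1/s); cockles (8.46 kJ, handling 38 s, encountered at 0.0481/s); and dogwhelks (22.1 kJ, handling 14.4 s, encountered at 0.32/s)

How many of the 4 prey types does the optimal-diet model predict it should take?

1

E/h in descending order: dogwhelks 1.53, winkles 0.851, small mussels 0.571, cockles 0.223 kJ/s. The optimal diet is the largest prefix of this list for which every included type satisfies E_i/h_i > R on the types above it.
Rate on top 1: 1.261. winkles: 0.851 < 1.261 → exclude; stop.
Optimal diet: dogwhelks — 1 of 4 types.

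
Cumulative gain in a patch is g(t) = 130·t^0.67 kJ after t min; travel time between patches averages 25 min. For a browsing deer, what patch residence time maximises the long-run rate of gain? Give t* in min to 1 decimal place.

50.8 min

By the marginal value theorem, leave when the instantaneous gain rate g'(t) equals the habitat-wide average g(t)/(T + t).
g'(t) = 0.67·130·t^-0.33. Setting 0.67·130·t^-0.33 = 130·t^0.67/(25+t) gives 0.67(25+t) = t, so 0.33·t = 0.67×25.
t* = 0.67×25/0.33 = 50.76 min.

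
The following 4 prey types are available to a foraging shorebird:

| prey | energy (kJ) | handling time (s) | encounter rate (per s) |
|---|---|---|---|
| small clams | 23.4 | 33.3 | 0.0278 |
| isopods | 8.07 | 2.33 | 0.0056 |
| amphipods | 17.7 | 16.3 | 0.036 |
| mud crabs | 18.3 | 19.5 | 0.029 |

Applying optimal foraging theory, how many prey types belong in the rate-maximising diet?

4

Profitabilities (E/h, kJ/s): isopods 3.46, amphipods 1.09, mud crabs 0.938, small clams 0.703. Add prey in this order while the next type's profitability exceeds the intake rate on those already taken.
Rate on top 1: 0.04461. amphipods: 1.09 > 0.04461 → include.
Rate on top 2: 0.4265. mud crabs: 0.938 > 0.4265 → include.
Rate on top 3: 0.5602. small clams: 0.703 > 0.5602 → include.
Optimal diet: isopods, amphipods, mud crabs, small clams — 4 of 4 types.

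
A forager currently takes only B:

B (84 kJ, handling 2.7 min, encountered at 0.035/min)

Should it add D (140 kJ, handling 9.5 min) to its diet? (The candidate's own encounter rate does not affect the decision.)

Intake rate on the current diet: R = (0.035×84) / (1 + 0.035×2.7) = 2.94/1.095 = 2.686 kJ/min.
D: E/h = 140/9.5 = 14.74 kJ/min.
14.74 > 2.686, so adding D raises the average — include it.

Yes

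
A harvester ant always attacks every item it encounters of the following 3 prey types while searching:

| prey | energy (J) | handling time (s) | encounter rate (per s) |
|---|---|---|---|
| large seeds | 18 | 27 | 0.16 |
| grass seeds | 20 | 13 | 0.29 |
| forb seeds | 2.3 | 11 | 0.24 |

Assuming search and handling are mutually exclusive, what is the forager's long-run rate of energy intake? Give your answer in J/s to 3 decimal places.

0.787 J/s

R = (0.16×18 + 0.29×20 + 0.24×2.3) / (1 + 0.16×27 + 0.29×13 + 0.24×11) = 9.232/11.73 = 0.787 J/s.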